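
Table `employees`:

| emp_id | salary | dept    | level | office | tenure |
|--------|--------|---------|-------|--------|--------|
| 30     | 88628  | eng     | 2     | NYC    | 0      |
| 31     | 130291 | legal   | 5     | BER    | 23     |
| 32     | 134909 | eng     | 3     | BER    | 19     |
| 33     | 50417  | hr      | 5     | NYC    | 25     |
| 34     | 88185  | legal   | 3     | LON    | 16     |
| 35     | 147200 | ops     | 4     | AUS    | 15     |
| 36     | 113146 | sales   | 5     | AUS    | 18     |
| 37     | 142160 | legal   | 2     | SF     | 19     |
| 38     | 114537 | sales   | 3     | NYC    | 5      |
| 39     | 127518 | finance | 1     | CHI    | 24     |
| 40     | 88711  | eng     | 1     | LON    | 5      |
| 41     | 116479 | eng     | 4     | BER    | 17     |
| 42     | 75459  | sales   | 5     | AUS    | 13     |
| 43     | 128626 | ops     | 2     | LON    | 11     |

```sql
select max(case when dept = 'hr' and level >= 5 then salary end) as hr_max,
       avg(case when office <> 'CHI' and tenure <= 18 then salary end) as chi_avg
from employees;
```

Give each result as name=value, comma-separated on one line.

[hr_max: dept = 'hr' and level >= 5]
emp_id=30: ✗
emp_id=31: ✗
emp_id=32: ✗
emp_id=33: ✓ → 50417
emp_id=34: ✗
emp_id=35: ✗
emp_id=36: ✗
emp_id=37: ✗
emp_id=38: ✗
emp_id=39: ✗
emp_id=40: ✗
emp_id=41: ✗
emp_id=42: ✗
emp_id=43: ✗
hr_max = MAX(50417) = 50417
—
[chi_avg: office <> 'CHI' and tenure <= 18]
emp_id=30: ✓ → 88628
emp_id=31: ✗
emp_id=32: ✗
emp_id=33: ✗
emp_id=34: ✓ → 88185
emp_id=35: ✓ → 147200
emp_id=36: ✓ → 113146
emp_id=37: ✗
emp_id=38: ✓ → 114537
emp_id=39: ✗
emp_id=40: ✓ → 88711
emp_id=41: ✓ → 116479
emp_id=42: ✓ → 75459
emp_id=43: ✓ → 128626
chi_avg = (88628 + 88185 + 147200 + 113146 + 114537 + 88711 + 116479 + 75459 + 128626) / 9 = 106774.5555555556

hr_max=50417, chi_avg=106774.5555555556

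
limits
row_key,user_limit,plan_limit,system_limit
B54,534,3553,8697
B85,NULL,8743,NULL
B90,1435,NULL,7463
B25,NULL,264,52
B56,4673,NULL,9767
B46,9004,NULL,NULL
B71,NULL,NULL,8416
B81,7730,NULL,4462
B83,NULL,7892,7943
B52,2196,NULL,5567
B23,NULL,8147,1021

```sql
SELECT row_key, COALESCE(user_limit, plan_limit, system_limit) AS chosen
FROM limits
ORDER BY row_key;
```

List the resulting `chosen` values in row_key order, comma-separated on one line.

row_key=B23: user_limit=NULL, plan_limit=8147 → 8147
row_key=B25: user_limit=NULL, plan_limit=264 → 264
row_key=B46: user_limit=9004 → 9004
row_key=B52: user_limit=2196 → 2196
row_key=B54: user_limit=534 → 534
row_key=B56: user_limit=4673 → 4673
row_key=B71: user_limit=NULL, plan_limit=NULL, system_limit=8416 → 8416
row_key=B81: user_limit=7730 → 7730
row_key=B83: user_limit=NULL, plan_limit=7892 → 7892
row_key=B85: user_limit=NULL, plan_limit=8743 → 8743
row_key=B90: user_limit=1435 → 1435

8147, 264, 9004, 2196, 534, 4673, 8416, 7730, 7892, 8743, 1435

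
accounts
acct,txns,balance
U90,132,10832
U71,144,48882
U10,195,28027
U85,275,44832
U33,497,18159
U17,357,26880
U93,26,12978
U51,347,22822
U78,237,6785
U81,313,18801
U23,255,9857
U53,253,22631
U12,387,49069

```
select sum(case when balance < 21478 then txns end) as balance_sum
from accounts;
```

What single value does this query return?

1460

acct=U90: ✓ → 132
acct=U71: ✗
acct=U10: ✗
acct=U85: ✗
acct=U33: ✓ → 497
acct=U17: ✗
acct=U93: ✓ → 26
acct=U51: ✗
acct=U78: ✓ → 237
acct=U81: ✓ → 313
acct=U23: ✓ → 255
acct=U53: ✗
acct=U12: ✗
balance_sum = 132 + 497 + 26 + 237 + 313 + 255 = 1460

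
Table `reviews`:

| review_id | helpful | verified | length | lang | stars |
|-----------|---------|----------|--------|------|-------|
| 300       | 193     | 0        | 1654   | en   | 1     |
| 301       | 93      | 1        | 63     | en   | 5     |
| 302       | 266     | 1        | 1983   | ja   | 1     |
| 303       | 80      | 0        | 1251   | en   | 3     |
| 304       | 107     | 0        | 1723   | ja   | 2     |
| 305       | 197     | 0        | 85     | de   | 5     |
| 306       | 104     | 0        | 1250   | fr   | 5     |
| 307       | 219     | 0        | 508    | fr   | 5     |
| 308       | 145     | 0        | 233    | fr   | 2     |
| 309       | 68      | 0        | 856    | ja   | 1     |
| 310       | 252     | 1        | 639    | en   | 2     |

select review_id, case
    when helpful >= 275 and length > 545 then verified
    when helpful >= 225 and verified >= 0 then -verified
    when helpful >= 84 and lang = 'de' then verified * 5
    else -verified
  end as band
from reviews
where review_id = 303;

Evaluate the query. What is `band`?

review_id = 303: helpful=80, verified=0, length=1251, lang=en, stars=3.
helpful >= 275 and length > 545 → false
helpful >= 225 and verified >= 0 → false
helpful >= 84 and lang = 'de' → false
No prior WHEN matched → ELSE → 0

0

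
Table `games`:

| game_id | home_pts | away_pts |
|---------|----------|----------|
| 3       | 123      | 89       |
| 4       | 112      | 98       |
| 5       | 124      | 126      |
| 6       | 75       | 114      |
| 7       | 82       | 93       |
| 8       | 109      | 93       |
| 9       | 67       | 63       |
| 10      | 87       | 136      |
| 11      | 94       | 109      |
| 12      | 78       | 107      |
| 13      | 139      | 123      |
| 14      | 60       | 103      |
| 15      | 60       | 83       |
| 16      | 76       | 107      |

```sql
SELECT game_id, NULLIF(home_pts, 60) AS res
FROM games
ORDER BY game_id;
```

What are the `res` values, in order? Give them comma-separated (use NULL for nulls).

game_id=3: home_pts=123 vs 60: differ → 123
game_id=4: home_pts=112 vs 60: differ → 112
game_id=5: home_pts=124 vs 60: differ → 124
game_id=6: home_pts=75 vs 60: differ → 75
game_id=7: home_pts=82 vs 60: differ → 82
game_id=8: home_pts=109 vs 60: differ → 109
game_id=9: home_pts=67 vs 60: differ → 67
game_id=10: home_pts=87 vs 60: differ → 87
game_id=11: home_pts=94 vs 60: differ → 94
game_id=12: home_pts=78 vs 60: differ → 78
game_id=13: home_pts=139 vs 60: differ → 139
game_id=14: home_pts=60 vs 60: equal → NULL
game_id=15: home_pts=60 vs 60: equal → NULL
game_id=16: home_pts=76 vs 60: differ → 76

123, 112, 124, 75, 82, 109, 67, 87, 94, 78, 139, NULL, NULL, 76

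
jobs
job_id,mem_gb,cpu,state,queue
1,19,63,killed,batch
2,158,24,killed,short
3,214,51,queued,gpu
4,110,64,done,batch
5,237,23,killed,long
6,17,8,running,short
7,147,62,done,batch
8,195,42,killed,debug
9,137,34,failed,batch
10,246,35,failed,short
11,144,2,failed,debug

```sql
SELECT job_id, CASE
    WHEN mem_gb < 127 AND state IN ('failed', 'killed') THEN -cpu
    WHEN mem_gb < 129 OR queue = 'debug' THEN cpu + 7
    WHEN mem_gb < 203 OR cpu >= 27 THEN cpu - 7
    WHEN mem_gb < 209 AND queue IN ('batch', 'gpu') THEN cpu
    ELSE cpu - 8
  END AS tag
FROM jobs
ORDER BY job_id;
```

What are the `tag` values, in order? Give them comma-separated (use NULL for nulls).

job_id=1: mem_gb < 127 AND state IN ('failed', 'killed') → -63
job_id=2: mem_gb < 203 OR cpu >= 27 → 17
job_id=3: mem_gb < 203 OR cpu >= 27 → 44
job_id=4: mem_gb < 129 OR queue = 'debug' → 71
job_id=5: ELSE → 15
job_id=6: mem_gb < 129 OR queue = 'debug' → 15
job_id=7: mem_gb < 203 OR cpu >= 27 → 55
job_id=8: mem_gb < 129 OR queue = 'debug' → 49
job_id=9: mem_gb < 203 OR cpu >= 27 → 27
job_id=10: mem_gb < 203 OR cpu >= 27 → 28
job_id=11: mem_gb < 129 OR queue = 'debug' → 9

-63, 17, 44, 71, 15, 15, 55, 49, 27, 28, 9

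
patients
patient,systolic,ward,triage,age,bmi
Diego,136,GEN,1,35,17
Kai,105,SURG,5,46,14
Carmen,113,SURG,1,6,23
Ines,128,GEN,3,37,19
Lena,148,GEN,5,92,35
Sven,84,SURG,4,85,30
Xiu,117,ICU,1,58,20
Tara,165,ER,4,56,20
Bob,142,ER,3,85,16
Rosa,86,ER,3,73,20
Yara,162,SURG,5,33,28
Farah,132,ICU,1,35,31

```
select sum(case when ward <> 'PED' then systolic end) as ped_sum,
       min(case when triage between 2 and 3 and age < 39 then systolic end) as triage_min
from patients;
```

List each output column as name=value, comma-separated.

ped_sum=1518, triage_min=128

[ped_sum: ward <> 'PED']
patient=Diego: ✓ → 136
patient=Kai: ✓ → 105
patient=Carmen: ✓ → 113
patient=Ines: ✓ → 128
patient=Lena: ✓ → 148
patient=Sven: ✓ → 84
patient=Xiu: ✓ → 117
patient=Tara: ✓ → 165
patient=Bob: ✓ → 142
patient=Rosa: ✓ → 86
patient=Yara: ✓ → 162
patient=Farah: ✓ → 132
ped_sum = 136 + 105 + 113 + 128 + 148 + 84 + 117 + 165 + 142 + 86 + 162 + 132 = 1518
—
[triage_min: triage between 2 and 3 and age < 39]
patient=Diego: ✗
patient=Kai: ✗
patient=Carmen: ✗
patient=Ines: ✓ → 128
patient=Lena: ✗
patient=Sven: ✗
patient=Xiu: ✗
patient=Tara: ✗
patient=Bob: ✗
patient=Rosa: ✗
patient=Yara: ✗
patient=Farah: ✗
triage_min = MIN(128) = 128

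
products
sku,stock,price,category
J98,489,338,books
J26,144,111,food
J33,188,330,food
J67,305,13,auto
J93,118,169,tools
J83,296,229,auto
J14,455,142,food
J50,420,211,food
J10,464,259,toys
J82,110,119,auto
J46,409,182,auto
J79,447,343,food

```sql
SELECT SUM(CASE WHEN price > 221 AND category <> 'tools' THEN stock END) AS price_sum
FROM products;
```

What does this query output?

sku=J98: ✓ → 489
sku=J26: ✗
sku=J33: ✓ → 188
sku=J67: ✗
sku=J93: ✗
sku=J83: ✓ → 296
sku=J14: ✗
sku=J50: ✗
sku=J10: ✓ → 464
sku=J82: ✗
sku=J46: ✗
sku=J79: ✓ → 447
price_sum = 489 + 188 + 296 + 464 + 447 = 1884

1884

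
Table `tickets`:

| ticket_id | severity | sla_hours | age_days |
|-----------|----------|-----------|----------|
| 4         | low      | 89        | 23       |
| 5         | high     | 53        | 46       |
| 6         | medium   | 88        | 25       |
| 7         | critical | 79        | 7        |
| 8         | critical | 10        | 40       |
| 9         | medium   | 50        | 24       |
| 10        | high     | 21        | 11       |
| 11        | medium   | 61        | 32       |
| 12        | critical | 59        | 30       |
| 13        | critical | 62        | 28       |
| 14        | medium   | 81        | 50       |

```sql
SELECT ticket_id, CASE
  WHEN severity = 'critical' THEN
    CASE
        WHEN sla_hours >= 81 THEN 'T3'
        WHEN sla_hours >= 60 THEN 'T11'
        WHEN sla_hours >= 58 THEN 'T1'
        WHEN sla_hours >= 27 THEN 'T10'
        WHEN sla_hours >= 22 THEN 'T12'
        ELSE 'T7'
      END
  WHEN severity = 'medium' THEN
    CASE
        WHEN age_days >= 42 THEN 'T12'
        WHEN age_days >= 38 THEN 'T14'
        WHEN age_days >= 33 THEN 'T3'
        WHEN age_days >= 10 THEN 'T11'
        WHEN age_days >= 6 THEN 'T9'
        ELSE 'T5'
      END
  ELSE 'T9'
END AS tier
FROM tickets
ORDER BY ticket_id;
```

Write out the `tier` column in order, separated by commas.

T9, T9, T11, T11, T7, T11, T9, T11, T1, T11, T12

ticket_id=4: severity='low' → outer ELSE → T9
ticket_id=5: severity='high' → outer ELSE → T9
ticket_id=6: severity='medium' → inner[age_days >= 10] → T11
ticket_id=7: severity='critical' → inner[sla_hours >= 60] → T11
ticket_id=8: severity='critical' → inner[ELSE] → T7
ticket_id=9: severity='medium' → inner[age_days >= 10] → T11
ticket_id=10: severity='high' → outer ELSE → T9
ticket_id=11: severity='medium' → inner[age_days >= 10] → T11
ticket_id=12: severity='critical' → inner[sla_hours >= 58] → T1
ticket_id=13: severity='critical' → inner[sla_hours >= 60] → T11
ticket_id=14: severity='medium' → inner[age_days >= 42] → T12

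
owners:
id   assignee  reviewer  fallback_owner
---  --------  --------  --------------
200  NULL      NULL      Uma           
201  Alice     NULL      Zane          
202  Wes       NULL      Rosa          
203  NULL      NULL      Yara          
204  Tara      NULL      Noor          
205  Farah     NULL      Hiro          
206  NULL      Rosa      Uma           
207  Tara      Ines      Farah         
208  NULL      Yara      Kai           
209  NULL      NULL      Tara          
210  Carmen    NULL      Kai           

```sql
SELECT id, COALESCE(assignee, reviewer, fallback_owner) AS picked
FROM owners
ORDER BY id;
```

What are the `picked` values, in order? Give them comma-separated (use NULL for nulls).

id=200: assignee=NULL, reviewer=NULL, fallback_owner=Uma → Uma
id=201: assignee=Alice → Alice
id=202: assignee=Wes → Wes
id=203: assignee=NULL, reviewer=NULL, fallback_owner=Yara → Yara
id=204: assignee=Tara → Tara
id=205: assignee=Farah → Farah
id=206: assignee=NULL, reviewer=Rosa → Rosa
id=207: assignee=Tara → Tara
id=208: assignee=NULL, reviewer=Yara → Yara
id=209: assignee=NULL, reviewer=NULL, fallback_owner=Tara → Tara
id=210: assignee=Carmen → Carmen

Uma, Alice, Wes, Yara, Tara, Farah, Rosa, Tara, Yara, Tara, Carmen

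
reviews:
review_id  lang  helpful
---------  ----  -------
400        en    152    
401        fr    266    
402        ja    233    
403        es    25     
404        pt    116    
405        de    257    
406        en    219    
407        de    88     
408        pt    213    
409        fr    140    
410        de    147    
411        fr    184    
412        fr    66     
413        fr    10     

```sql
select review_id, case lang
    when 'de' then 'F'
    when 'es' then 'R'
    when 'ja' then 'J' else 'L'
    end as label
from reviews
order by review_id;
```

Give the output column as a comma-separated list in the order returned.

L, L, J, R, L, F, L, F, L, L, F, L, L, L

review_id=400: ELSE → L
review_id=401: ELSE → L
review_id=402: lang='ja' → J
review_id=403: lang='es' → R
review_id=404: ELSE → L
review_id=405: lang='de' → F
review_id=406: ELSE → L
review_id=407: lang='de' → F
review_id=408: ELSE → L
review_id=409: ELSE → L
review_id=410: lang='de' → F
review_id=411: ELSE → L
review_id=412: ELSE → L
review_id=413: ELSE → L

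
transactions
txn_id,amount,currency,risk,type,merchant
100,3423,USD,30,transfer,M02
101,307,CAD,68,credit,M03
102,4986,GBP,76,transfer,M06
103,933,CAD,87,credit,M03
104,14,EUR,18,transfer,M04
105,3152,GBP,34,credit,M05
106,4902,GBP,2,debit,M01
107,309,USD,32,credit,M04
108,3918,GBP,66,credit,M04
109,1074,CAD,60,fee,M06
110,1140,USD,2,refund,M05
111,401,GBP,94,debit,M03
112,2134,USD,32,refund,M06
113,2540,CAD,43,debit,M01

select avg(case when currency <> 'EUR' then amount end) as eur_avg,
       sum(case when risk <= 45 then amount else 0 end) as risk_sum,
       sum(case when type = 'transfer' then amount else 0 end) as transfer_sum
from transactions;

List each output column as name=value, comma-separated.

eur_avg=2247.6153846154, risk_sum=17614, transfer_sum=8423

[eur_avg: currency <> 'EUR']
txn_id=100: ✓ → 3423
txn_id=101: ✓ → 307
txn_id=102: ✓ → 4986
txn_id=103: ✓ → 933
txn_id=104: ✗
txn_id=105: ✓ → 3152
txn_id=106: ✓ → 4902
txn_id=107: ✓ → 309
txn_id=108: ✓ → 3918
txn_id=109: ✓ → 1074
txn_id=110: ✓ → 1140
txn_id=111: ✓ → 401
txn_id=112: ✓ → 2134
txn_id=113: ✓ → 2540
eur_avg = (3423 + 307 + 4986 + 933 + 3152 + 4902 + 309 + 3918 + 1074 + 1140 + 401 + 2134 + 2540) / 13 = 2247.6153846154
—
[risk_sum: risk <= 45]
txn_id=100: ✓ → 3423
txn_id=101: ✗
txn_id=102: ✗
txn_id=103: ✗
txn_id=104: ✓ → 14
txn_id=105: ✓ → 3152
txn_id=106: ✓ → 4902
txn_id=107: ✓ → 309
txn_id=108: ✗
txn_id=109: ✗
txn_id=110: ✓ → 1140
txn_id=111: ✗
txn_id=112: ✓ → 2134
txn_id=113: ✓ → 2540
risk_sum = 3423 + 14 + 3152 + 4902 + 309 + 1140 + 2134 + 2540 = 17614
—
[transfer_sum: type = 'transfer']
txn_id=100: ✓ → 3423
txn_id=101: ✗
txn_id=102: ✓ → 4986
txn_id=103: ✗
txn_id=104: ✓ → 14
txn_id=105: ✗
txn_id=106: ✗
txn_id=107: ✗
txn_id=108: ✗
txn_id=109: ✗
txn_id=110: ✗
txn_id=111: ✗
txn_id=112: ✗
txn_id=113: ✗
transfer_sum = 3423 + 4986 + 14 = 8423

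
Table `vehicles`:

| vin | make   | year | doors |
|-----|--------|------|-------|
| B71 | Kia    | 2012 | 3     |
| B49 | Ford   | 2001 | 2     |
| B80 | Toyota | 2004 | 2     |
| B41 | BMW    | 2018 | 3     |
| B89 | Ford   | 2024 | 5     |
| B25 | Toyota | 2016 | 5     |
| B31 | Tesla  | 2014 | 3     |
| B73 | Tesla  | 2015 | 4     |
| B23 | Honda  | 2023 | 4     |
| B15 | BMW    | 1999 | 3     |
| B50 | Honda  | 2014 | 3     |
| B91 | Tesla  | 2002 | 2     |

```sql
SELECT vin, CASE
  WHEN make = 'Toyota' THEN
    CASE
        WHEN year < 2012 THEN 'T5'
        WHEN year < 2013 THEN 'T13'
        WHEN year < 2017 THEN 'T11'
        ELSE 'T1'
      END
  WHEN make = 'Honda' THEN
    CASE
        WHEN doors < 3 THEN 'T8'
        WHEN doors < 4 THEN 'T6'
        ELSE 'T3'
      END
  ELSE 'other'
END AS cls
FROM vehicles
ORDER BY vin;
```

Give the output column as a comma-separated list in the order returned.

other, T3, T11, other, other, other, T6, other, other, T5, other, other

vin=B15: make='BMW' → outer ELSE → other
vin=B23: make='Honda' → inner[ELSE] → T3
vin=B25: make='Toyota' → inner[year < 2017] → T11
vin=B31: make='Tesla' → outer ELSE → other
vin=B41: make='BMW' → outer ELSE → other
vin=B49: make='Ford' → outer ELSE → other
vin=B50: make='Honda' → inner[doors < 4] → T6
vin=B71: make='Kia' → outer ELSE → other
vin=B73: make='Tesla' → outer ELSE → other
vin=B80: make='Toyota' → inner[year < 2012] → T5
vin=B89: make='Ford' → outer ELSE → other
vin=B91: make='Tesla' → outer ELSE → other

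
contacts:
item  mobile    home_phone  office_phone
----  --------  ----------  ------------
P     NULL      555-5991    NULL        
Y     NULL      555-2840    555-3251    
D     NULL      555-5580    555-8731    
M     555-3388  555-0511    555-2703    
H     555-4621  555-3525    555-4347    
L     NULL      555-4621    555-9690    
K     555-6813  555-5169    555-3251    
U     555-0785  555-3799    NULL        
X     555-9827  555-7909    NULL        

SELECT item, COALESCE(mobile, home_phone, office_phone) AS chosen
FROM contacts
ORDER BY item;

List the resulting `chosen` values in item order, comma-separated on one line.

item=D: mobile=NULL, home_phone=555-5580 → 555-5580
item=H: mobile=555-4621 → 555-4621
item=K: mobile=555-6813 → 555-6813
item=L: mobile=NULL, home_phone=555-4621 → 555-4621
item=M: mobile=555-3388 → 555-3388
item=P: mobile=NULL, home_phone=555-5991 → 555-5991
item=U: mobile=555-0785 → 555-0785
item=X: mobile=555-9827 → 555-9827
item=Y: mobile=NULL, home_phone=555-2840 → 555-2840

555-5580, 555-4621, 555-6813, 555-4621, 555-3388, 555-5991, 555-0785, 555-9827, 555-2840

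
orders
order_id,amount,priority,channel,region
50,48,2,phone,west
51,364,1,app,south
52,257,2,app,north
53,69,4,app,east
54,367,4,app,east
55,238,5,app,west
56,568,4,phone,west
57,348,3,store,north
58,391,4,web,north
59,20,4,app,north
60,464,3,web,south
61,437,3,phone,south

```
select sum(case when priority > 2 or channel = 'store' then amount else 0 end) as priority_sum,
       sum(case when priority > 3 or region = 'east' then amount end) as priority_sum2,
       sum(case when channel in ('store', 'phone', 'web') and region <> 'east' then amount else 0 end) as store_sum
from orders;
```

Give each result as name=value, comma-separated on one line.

[priority_sum: priority > 2 or channel = 'store']
order_id=50: ✗
order_id=51: ✗
order_id=52: ✗
order_id=53: ✓ → 69
order_id=54: ✓ → 367
order_id=55: ✓ → 238
order_id=56: ✓ → 568
order_id=57: ✓ → 348
order_id=58: ✓ → 391
order_id=59: ✓ → 20
order_id=60: ✓ → 464
order_id=61: ✓ → 437
priority_sum = 69 + 367 + 238 + 568 + 348 + 391 + 20 + 464 + 437 = 2902
—
[priority_sum2: priority > 3 or region = 'east']
order_id=50: ✗
order_id=51: ✗
order_id=52: ✗
order_id=53: ✓ → 69
order_id=54: ✓ → 367
order_id=55: ✓ → 238
order_id=56: ✓ → 568
order_id=57: ✗
order_id=58: ✓ → 391
order_id=59: ✓ → 20
order_id=60: ✗
order_id=61: ✗
priority_sum2 = 69 + 367 + 238 + 568 + 391 + 20 = 1653
—
[store_sum: channel in ('store', 'phone', 'web') and region <> 'east']
order_id=50: ✓ → 48
order_id=51: ✗
order_id=52: ✗
order_id=53: ✗
order_id=54: ✗
order_id=55: ✗
order_id=56: ✓ → 568
order_id=57: ✓ → 348
order_id=58: ✓ → 391
order_id=59: ✗
order_id=60: ✓ → 464
order_id=61: ✓ → 437
store_sum = 48 + 568 + 348 + 391 + 464 + 437 = 2256

priority_sum=2902, priority_sum2=1653, store_sum=2256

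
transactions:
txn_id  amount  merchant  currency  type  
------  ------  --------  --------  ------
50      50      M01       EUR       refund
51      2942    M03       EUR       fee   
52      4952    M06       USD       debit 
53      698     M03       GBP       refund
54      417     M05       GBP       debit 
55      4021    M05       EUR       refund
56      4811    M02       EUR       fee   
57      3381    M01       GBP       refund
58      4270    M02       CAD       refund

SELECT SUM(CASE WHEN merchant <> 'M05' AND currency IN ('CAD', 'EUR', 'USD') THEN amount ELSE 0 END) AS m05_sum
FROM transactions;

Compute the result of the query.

17025

txn_id=50: ✓ → 50
txn_id=51: ✓ → 2942
txn_id=52: ✓ → 4952
txn_id=53: ✗
txn_id=54: ✗
txn_id=55: ✗
txn_id=56: ✓ → 4811
txn_id=57: ✗
txn_id=58: ✓ → 4270
m05_sum = 50 + 2942 + 4952 + 4811 + 4270 = 17025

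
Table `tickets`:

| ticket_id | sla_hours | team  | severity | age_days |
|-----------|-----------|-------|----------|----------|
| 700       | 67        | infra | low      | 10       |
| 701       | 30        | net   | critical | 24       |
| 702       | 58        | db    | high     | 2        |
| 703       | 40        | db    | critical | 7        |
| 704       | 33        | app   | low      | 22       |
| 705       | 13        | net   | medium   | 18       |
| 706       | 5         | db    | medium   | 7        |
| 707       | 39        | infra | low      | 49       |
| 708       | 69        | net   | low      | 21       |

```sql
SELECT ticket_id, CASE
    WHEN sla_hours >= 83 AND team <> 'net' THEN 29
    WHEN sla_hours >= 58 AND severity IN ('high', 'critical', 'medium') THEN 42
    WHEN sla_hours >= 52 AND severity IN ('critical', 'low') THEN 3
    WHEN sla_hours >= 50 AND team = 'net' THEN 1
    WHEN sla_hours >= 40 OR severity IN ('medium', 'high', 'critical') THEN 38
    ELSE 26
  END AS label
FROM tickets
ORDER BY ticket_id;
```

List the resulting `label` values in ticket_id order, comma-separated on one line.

3, 38, 42, 38, 26, 38, 38, 26, 3

ticket_id=700: sla_hours >= 52 AND severity IN ('critical', 'low') → 3
ticket_id=701: sla_hours >= 40 OR severity IN ('medium', 'high', 'critical') → 38
ticket_id=702: sla_hours >= 58 AND severity IN ('high', 'critical', 'medium') → 42
ticket_id=703: sla_hours >= 40 OR severity IN ('medium', 'high', 'critical') → 38
ticket_id=704: ELSE → 26
ticket_id=705: sla_hours >= 40 OR severity IN ('medium', 'high', 'critical') → 38
ticket_id=706: sla_hours >= 40 OR severity IN ('medium', 'high', 'critical') → 38
ticket_id=707: ELSE → 26
ticket_id=708: sla_hours >= 52 AND severity IN ('critical', 'low') → 3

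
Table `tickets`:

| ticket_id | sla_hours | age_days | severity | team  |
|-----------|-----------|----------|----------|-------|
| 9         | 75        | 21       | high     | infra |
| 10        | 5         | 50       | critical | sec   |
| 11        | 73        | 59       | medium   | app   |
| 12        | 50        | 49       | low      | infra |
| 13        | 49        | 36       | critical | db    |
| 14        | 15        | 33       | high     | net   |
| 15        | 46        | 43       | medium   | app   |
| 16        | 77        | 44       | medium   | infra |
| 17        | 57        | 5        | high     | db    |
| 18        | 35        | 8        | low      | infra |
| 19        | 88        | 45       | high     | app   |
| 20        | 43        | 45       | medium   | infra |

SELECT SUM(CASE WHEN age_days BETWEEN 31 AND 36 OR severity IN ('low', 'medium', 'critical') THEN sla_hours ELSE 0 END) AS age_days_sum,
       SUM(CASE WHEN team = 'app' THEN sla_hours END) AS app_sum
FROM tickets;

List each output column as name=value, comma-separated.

[age_days_sum: age_days BETWEEN 31 AND 36 OR severity IN ('low', 'medium', 'critical')]
ticket_id=9: ✗
ticket_id=10: ✓ → 5
ticket_id=11: ✓ → 73
ticket_id=12: ✓ → 50
ticket_id=13: ✓ → 49
ticket_id=14: ✓ → 15
ticket_id=15: ✓ → 46
ticket_id=16: ✓ → 77
ticket_id=17: ✗
ticket_id=18: ✓ → 35
ticket_id=19: ✗
ticket_id=20: ✓ → 43
age_days_sum = 5 + 73 + 50 + 49 + 15 + 46 + 77 + 35 + 43 = 393
—
[app_sum: team = 'app']
ticket_id=9: ✗
ticket_id=10: ✗
ticket_id=11: ✓ → 73
ticket_id=12: ✗
ticket_id=13: ✗
ticket_id=14: ✗
ticket_id=15: ✓ → 46
ticket_id=16: ✗
ticket_id=17: ✗
ticket_id=18: ✗
ticket_id=19: ✓ → 88
ticket_id=20: ✗
app_sum = 73 + 46 + 88 = 207

age_days_sum=393, app_sum=207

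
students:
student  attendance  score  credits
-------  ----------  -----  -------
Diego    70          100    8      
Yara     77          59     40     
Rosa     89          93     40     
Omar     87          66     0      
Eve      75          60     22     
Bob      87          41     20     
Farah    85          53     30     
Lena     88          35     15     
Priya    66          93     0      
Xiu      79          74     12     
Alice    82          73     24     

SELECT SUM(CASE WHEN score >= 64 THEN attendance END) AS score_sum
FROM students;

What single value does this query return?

473

student=Diego: ✓ → 70
student=Yara: ✗
student=Rosa: ✓ → 89
student=Omar: ✓ → 87
student=Eve: ✗
student=Bob: ✗
student=Farah: ✗
student=Lena: ✗
student=Priya: ✓ → 66
student=Xiu: ✓ → 79
student=Alice: ✓ → 82
score_sum = 70 + 89 + 87 + 66 + 79 + 82 = 473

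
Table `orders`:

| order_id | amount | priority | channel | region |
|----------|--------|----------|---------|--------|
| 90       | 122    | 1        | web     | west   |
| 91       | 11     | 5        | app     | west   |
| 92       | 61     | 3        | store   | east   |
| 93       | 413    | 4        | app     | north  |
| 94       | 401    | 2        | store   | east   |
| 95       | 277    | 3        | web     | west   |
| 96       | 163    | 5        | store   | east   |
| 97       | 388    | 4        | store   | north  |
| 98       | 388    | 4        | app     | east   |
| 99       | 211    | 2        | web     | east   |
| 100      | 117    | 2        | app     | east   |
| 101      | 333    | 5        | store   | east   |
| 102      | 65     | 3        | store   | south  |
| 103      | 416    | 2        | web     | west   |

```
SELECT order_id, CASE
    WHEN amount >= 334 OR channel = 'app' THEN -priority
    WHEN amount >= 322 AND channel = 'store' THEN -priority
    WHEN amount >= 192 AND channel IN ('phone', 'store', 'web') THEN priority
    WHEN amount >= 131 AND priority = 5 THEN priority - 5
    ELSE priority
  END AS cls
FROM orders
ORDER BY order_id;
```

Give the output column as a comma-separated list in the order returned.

order_id=90: ELSE → 1
order_id=91: amount >= 334 OR channel = 'app' → -5
order_id=92: ELSE → 3
order_id=93: amount >= 334 OR channel = 'app' → -4
order_id=94: amount >= 334 OR channel = 'app' → -2
order_id=95: amount >= 192 AND channel IN ('phone', 'store', 'web') → 3
order_id=96: amount >= 131 AND priority = 5 → 0
order_id=97: amount >= 334 OR channel = 'app' → -4
order_id=98: amount >= 334 OR channel = 'app' → -4
order_id=99: amount >= 192 AND channel IN ('phone', 'store', 'web') → 2
order_id=100: amount >= 334 OR channel = 'app' → -2
order_id=101: amount >= 322 AND channel = 'store' → -5
order_id=102: ELSE → 3
order_id=103: amount >= 334 OR channel = 'app' → -2

1, -5, 3, -4, -2, 3, 0, -4, -4, 2, -2, -5, 3, -2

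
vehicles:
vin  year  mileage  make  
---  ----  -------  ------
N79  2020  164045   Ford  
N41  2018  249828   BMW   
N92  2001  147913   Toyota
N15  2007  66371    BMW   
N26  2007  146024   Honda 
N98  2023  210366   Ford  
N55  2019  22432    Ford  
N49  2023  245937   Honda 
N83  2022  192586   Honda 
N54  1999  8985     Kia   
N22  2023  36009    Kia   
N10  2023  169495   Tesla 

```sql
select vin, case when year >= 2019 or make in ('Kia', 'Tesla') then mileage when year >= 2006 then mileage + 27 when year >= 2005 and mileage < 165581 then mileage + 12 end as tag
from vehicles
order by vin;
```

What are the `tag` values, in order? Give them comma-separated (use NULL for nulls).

169495, 66398, 36009, 146051, 249855, 245937, 8985, 22432, 164045, 192586, NULL, 210366

vin=N10: year >= 2019 or make in ('Kia', 'Tesla') → 169495
vin=N15: year >= 2006 → 66398
vin=N22: year >= 2019 or make in ('Kia', 'Tesla') → 36009
vin=N26: year >= 2006 → 146051
vin=N41: year >= 2006 → 249855
vin=N49: year >= 2019 or make in ('Kia', 'Tesla') → 245937
vin=N54: year >= 2019 or make in ('Kia', 'Tesla') → 8985
vin=N55: year >= 2019 or make in ('Kia', 'Tesla') → 22432
vin=N79: year >= 2019 or make in ('Kia', 'Tesla') → 164045
vin=N83: year >= 2019 or make in ('Kia', 'Tesla') → 192586
vin=N92: (no match → NULL) → NULL
vin=N98: year >= 2019 or make in ('Kia', 'Tesla') → 210366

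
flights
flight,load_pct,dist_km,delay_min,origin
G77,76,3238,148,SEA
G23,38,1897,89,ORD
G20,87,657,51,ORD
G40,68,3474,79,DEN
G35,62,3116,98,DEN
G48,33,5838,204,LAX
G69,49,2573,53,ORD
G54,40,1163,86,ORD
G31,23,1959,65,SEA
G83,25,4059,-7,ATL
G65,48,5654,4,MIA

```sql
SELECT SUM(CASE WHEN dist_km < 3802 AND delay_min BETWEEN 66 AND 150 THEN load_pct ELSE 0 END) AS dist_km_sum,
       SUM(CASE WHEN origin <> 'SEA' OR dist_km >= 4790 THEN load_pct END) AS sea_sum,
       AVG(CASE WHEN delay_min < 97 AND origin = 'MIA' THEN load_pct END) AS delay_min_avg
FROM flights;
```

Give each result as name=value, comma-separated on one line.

[dist_km_sum: dist_km < 3802 AND delay_min BETWEEN 66 AND 150]
flight=G77: ✓ → 76
flight=G23: ✓ → 38
flight=G20: ✗
flight=G40: ✓ → 68
flight=G35: ✓ → 62
flight=G48: ✗
flight=G69: ✗
flight=G54: ✓ → 40
flight=G31: ✗
flight=G83: ✗
flight=G65: ✗
dist_km_sum = 76 + 38 + 68 + 62 + 40 = 284
—
[sea_sum: origin <> 'SEA' OR dist_km >= 4790]
flight=G77: ✗
flight=G23: ✓ → 38
flight=G20: ✓ → 87
flight=G40: ✓ → 68
flight=G35: ✓ → 62
flight=G48: ✓ → 33
flight=G69: ✓ → 49
flight=G54: ✓ → 40
flight=G31: ✗
flight=G83: ✓ → 25
flight=G65: ✓ → 48
sea_sum = 38 + 87 + 68 + 62 + 33 + 49 + 40 + 25 + 48 = 450
—
[delay_min_avg: delay_min < 97 AND origin = 'MIA']
flight=G77: ✗
flight=G23: ✗
flight=G20: ✗
flight=G40: ✗
flight=G35: ✗
flight=G48: ✗
flight=G69: ✗
flight=G54: ✗
flight=G31: ✗
flight=G83: ✗
flight=G65: ✓ → 48
delay_min_avg = 48

dist_km_sum=284, sea_sum=450, delay_min_avg=48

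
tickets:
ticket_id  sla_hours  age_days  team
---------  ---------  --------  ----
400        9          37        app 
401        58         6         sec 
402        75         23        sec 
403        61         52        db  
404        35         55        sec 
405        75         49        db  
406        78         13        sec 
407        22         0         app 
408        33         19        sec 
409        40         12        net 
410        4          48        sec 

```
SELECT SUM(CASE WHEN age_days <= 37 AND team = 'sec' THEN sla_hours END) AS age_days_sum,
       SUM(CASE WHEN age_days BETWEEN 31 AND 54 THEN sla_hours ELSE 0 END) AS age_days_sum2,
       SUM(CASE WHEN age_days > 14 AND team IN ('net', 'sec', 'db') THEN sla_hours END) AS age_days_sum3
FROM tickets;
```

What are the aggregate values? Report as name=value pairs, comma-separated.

age_days_sum=244, age_days_sum2=149, age_days_sum3=283

[age_days_sum: age_days <= 37 AND team = 'sec']
ticket_id=400: ✗
ticket_id=401: ✓ → 58
ticket_id=402: ✓ → 75
ticket_id=403: ✗
ticket_id=404: ✗
ticket_id=405: ✗
ticket_id=406: ✓ → 78
ticket_id=407: ✗
ticket_id=408: ✓ → 33
ticket_id=409: ✗
ticket_id=410: ✗
age_days_sum = 58 + 75 + 78 + 33 = 244
—
[age_days_sum2: age_days BETWEEN 31 AND 54]
ticket_id=400: ✓ → 9
ticket_id=401: ✗
ticket_id=402: ✗
ticket_id=403: ✓ → 61
ticket_id=404: ✗
ticket_id=405: ✓ → 75
ticket_id=406: ✗
ticket_id=407: ✗
ticket_id=408: ✗
ticket_id=409: ✗
ticket_id=410: ✓ → 4
age_days_sum2 = 9 + 61 + 75 + 4 = 149
—
[age_days_sum3: age_days > 14 AND team IN ('net', 'sec', 'db')]
ticket_id=400: ✗
ticket_id=401: ✗
ticket_id=402: ✓ → 75
ticket_id=403: ✓ → 61
ticket_id=404: ✓ → 35
ticket_id=405: ✓ → 75
ticket_id=406: ✗
ticket_id=407: ✗
ticket_id=408: ✓ → 33
ticket_id=409: ✗
ticket_id=410: ✓ → 4
age_days_sum3 = 75 + 61 + 35 + 75 + 33 + 4 = 283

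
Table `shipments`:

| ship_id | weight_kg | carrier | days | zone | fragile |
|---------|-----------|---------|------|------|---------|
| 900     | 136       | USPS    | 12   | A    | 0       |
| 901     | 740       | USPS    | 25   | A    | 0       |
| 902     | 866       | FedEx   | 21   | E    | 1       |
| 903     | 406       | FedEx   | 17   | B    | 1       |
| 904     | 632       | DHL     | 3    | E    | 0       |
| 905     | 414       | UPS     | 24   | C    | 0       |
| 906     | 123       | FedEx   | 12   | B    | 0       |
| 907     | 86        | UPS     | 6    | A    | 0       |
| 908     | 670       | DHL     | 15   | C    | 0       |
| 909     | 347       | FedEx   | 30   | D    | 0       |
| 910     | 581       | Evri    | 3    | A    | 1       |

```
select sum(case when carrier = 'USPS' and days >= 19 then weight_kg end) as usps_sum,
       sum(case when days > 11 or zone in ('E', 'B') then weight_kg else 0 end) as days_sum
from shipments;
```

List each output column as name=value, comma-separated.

usps_sum=740, days_sum=4334

[usps_sum: carrier = 'USPS' and days >= 19]
ship_id=900: ✗
ship_id=901: ✓ → 740
ship_id=902: ✗
ship_id=903: ✗
ship_id=904: ✗
ship_id=905: ✗
ship_id=906: ✗
ship_id=907: ✗
ship_id=908: ✗
ship_id=909: ✗
ship_id=910: ✗
usps_sum = 740
—
[days_sum: days > 11 or zone in ('E', 'B')]
ship_id=900: ✓ → 136
ship_id=901: ✓ → 740
ship_id=902: ✓ → 866
ship_id=903: ✓ → 406
ship_id=904: ✓ → 632
ship_id=905: ✓ → 414
ship_id=906: ✓ → 123
ship_id=907: ✗
ship_id=908: ✓ → 670
ship_id=909: ✓ → 347
ship_id=910: ✗
days_sum = 136 + 740 + 866 + 406 + 632 + 414 + 123 + 670 + 347 = 4334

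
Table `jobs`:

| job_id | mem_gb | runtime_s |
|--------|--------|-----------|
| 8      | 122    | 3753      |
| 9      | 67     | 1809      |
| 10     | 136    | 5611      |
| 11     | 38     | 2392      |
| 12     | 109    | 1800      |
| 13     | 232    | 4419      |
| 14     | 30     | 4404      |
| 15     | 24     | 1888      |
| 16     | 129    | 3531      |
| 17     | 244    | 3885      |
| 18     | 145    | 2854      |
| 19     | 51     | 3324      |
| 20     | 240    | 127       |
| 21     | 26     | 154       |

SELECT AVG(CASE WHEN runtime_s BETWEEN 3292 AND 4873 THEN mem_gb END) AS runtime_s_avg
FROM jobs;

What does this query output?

134.6666666667

job_id=8: ✓ → 122
job_id=9: ✗
job_id=10: ✗
job_id=11: ✗
job_id=12: ✗
job_id=13: ✓ → 232
job_id=14: ✓ → 30
job_id=15: ✗
job_id=16: ✓ → 129
job_id=17: ✓ → 244
job_id=18: ✗
job_id=19: ✓ → 51
job_id=20: ✗
job_id=21: ✗
runtime_s_avg = (122 + 232 + 30 + 129 + 244 + 51) / 6 = 134.6666666667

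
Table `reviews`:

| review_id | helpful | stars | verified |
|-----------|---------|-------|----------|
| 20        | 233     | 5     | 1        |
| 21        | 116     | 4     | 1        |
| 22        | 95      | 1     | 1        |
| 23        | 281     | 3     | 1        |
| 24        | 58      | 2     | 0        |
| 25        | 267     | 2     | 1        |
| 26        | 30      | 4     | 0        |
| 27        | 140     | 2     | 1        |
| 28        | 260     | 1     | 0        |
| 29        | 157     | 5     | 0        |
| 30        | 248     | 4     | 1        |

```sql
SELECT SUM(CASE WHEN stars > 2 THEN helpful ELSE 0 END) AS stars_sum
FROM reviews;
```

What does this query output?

review_id=20: ✓ → 233
review_id=21: ✓ → 116
review_id=22: ✗
review_id=23: ✓ → 281
review_id=24: ✗
review_id=25: ✗
review_id=26: ✓ → 30
review_id=27: ✗
review_id=28: ✗
review_id=29: ✓ → 157
review_id=30: ✓ → 248
stars_sum = 233 + 116 + 281 + 30 + 157 + 248 = 1065

1065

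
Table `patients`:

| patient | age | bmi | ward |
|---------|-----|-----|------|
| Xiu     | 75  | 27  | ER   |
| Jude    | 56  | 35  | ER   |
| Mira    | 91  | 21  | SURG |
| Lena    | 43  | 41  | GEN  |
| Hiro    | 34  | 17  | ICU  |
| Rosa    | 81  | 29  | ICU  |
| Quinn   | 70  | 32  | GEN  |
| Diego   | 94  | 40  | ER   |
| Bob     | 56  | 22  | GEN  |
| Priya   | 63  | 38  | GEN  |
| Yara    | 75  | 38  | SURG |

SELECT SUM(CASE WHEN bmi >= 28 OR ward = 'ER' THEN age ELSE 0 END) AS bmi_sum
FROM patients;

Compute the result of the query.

557

patient=Xiu: ✓ → 75
patient=Jude: ✓ → 56
patient=Mira: ✗
patient=Lena: ✓ → 43
patient=Hiro: ✗
patient=Rosa: ✓ → 81
patient=Quinn: ✓ → 70
patient=Diego: ✓ → 94
patient=Bob: ✗
patient=Priya: ✓ → 63
patient=Yara: ✓ → 75
bmi_sum = 75 + 56 + 43 + 81 + 70 + 94 + 63 + 75 = 557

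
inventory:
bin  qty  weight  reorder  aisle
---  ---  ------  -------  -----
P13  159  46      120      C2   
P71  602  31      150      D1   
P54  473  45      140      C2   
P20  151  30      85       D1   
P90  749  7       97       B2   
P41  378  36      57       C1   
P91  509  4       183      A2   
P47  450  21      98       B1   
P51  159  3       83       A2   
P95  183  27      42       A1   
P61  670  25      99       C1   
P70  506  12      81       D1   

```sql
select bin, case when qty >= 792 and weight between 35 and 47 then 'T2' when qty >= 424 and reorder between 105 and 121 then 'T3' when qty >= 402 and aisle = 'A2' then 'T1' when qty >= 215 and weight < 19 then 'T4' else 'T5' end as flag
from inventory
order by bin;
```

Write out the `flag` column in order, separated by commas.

T5, T5, T5, T5, T5, T5, T5, T4, T5, T4, T1, T5

bin=P13: ELSE → T5
bin=P20: ELSE → T5
bin=P41: ELSE → T5
bin=P47: ELSE → T5
bin=P51: ELSE → T5
bin=P54: ELSE → T5
bin=P61: ELSE → T5
bin=P70: qty >= 215 and weight < 19 → T4
bin=P71: ELSE → T5
bin=P90: qty >= 215 and weight < 19 → T4
bin=P91: qty >= 402 and aisle = 'A2' → T1
bin=P95: ELSE → T5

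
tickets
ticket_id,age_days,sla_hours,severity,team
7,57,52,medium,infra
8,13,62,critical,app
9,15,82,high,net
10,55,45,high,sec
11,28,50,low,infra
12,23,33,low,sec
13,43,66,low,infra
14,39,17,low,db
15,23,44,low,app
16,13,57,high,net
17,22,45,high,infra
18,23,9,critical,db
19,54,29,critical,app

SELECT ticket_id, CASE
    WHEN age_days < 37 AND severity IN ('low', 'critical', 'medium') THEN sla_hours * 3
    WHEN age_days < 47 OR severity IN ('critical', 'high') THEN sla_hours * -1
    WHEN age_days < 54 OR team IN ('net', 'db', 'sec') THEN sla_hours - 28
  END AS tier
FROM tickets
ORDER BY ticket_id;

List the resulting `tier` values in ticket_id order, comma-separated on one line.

ticket_id=7: (no match → NULL) → NULL
ticket_id=8: age_days < 37 AND severity IN ('low', 'critical', 'medium') → 186
ticket_id=9: age_days < 47 OR severity IN ('critical', 'high') → -82
ticket_id=10: age_days < 47 OR severity IN ('critical', 'high') → -45
ticket_id=11: age_days < 37 AND severity IN ('low', 'critical', 'medium') → 150
ticket_id=12: age_days < 37 AND severity IN ('low', 'critical', 'medium') → 99
ticket_id=13: age_days < 47 OR severity IN ('critical', 'high') → -66
ticket_id=14: age_days < 47 OR severity IN ('critical', 'high') → -17
ticket_id=15: age_days < 37 AND severity IN ('low', 'critical', 'medium') → 132
ticket_id=16: age_days < 47 OR severity IN ('critical', 'high') → -57
ticket_id=17: age_days < 47 OR severity IN ('critical', 'high') → -45
ticket_id=18: age_days < 37 AND severity IN ('low', 'critical', 'medium') → 27
ticket_id=19: age_days < 47 OR severity IN ('critical', 'high') → -29

NULL, 186, -82, -45, 150, 99, -66, -17, 132, -57, -45, 27, -29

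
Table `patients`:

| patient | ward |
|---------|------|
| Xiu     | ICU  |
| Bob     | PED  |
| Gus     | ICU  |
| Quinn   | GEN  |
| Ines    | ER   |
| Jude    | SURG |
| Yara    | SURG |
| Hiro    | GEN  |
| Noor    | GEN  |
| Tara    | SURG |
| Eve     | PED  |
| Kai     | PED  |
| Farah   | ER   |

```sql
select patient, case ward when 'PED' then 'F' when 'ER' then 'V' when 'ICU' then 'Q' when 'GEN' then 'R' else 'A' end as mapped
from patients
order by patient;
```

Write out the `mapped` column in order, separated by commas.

patient=Bob: ward='PED' → F
patient=Eve: ward='PED' → F
patient=Farah: ward='ER' → V
patient=Gus: ward='ICU' → Q
patient=Hiro: ward='GEN' → R
patient=Ines: ward='ER' → V
patient=Jude: ELSE → A
patient=Kai: ward='PED' → F
patient=Noor: ward='GEN' → R
patient=Quinn: ward='GEN' → R
patient=Tara: ELSE → A
patient=Xiu: ward='ICU' → Q
patient=Yara: ELSE → A

F, F, V, Q, R, V, A, F, R, R, A, Q, A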